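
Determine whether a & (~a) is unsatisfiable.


Truth table over {a}:
a | φ
-----
False | False
True | False
Every row is false.

Yes, it is a contradiction.


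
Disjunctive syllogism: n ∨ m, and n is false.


Disjunctive syllogism: from (P ∨ Q) and ¬P, infer Q.
One disjunct, 'n', is ruled out; the other must hold.

m


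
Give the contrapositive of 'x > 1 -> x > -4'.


The contrapositive of (P → Q) is (¬Q → ¬P); it is logically equivalent to the original.
Here P = 'x > 1' and Q = 'x > -4'.

If not (x > -4), then not (x > 1).


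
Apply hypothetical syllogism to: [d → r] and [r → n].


Hypothetical syllogism: from (P → Q) and (Q → R), infer (P → R).
Chain the two implications through the shared middle term 'r'.

d → n


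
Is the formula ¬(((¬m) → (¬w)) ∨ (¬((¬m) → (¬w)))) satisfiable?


Check all 4 assignments over {m, w}:
m | w | φ
---------
F | F | F
T | F | F
F | T | F
T | T | F
No assignment makes the formula true.

Unsatisfiable.


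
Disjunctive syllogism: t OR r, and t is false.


Disjunctive syllogism: from (P ∨ Q) and ¬P, infer Q.
One disjunct, 't', is ruled out; the other must hold.

r


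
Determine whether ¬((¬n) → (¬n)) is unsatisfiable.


Truth table over {n}:
n | φ
-----
F | F
T | F
Every row is false.

Yes, it is a contradiction.


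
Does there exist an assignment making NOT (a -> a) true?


Check all 2 assignments over {a}:
a | φ
-----
F | F
T | F
No assignment makes the formula true.

Unsatisfiable.


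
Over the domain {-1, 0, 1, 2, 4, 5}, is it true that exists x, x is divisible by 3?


Evaluate the predicate on each element: -1:False, 0:True, 1:False, 2:False, 4:False, 5:False.
Witness x = 0 satisfies the predicate.

True


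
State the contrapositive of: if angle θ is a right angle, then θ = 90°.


The contrapositive of (P → Q) is (¬Q → ¬P); it is logically equivalent to the original.
Here P = 'angle θ is a right angle' and Q = 'θ = 90°'.

If not (θ = 90°), then not (angle θ is a right angle).


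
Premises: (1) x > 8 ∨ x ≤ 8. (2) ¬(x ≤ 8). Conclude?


Disjunctive syllogism: from (P ∨ Q) and ¬P, infer Q.
One disjunct, 'x ≤ 8', is ruled out; the other must hold.

x > 8


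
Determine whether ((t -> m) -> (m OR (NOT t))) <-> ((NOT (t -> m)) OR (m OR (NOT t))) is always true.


Build the truth table over {m, t}:
m | t | φ
---------
F | F | T
T | F | T
F | T | T
T | T | T
Every row evaluates to true.

Yes, it is a tautology.


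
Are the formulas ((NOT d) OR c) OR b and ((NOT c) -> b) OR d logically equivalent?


Compare truth tables:
b | c | d | φ | ψ
-----------------
F | F | F | T | F
T | F | F | T | T
F | T | F | T | T
T | T | F | T | T
F | F | T | F | T
T | F | T | T | T
F | T | T | T | T
T | T | T | T | T
They differ at row 1 (b=F, c=F, d=F): φ=T but ψ=F.

No, they are not logically equivalent.


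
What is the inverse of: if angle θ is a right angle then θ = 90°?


The inverse of (P → Q) is (¬P → ¬Q). It is equivalent to the converse, not to the original.
Here P = 'angle θ is a right angle' and Q = 'θ = 90°'.

If not (angle θ is a right angle), then not (θ = 90°).


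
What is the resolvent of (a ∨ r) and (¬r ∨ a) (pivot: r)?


The clauses contain complementary literals r and ¬r.
Resolution eliminates this pair and disjoins the remaining literals (merging duplicates).

a


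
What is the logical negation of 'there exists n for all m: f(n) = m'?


Negation flips each quantifier (∀↔∃) and negates the inner predicate.
¬(there exists n for all m: φ) = for all n there exists m: ¬φ.

for all n there exists m: NOT(f(n) = m)


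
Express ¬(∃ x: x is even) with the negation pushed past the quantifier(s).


¬(∀ x: φ) = ∃ x: ¬φ, and ¬(∃ x: φ) = ∀ x: ¬φ.
Apply to the existential statement.

∀ x: ¬(x is even)


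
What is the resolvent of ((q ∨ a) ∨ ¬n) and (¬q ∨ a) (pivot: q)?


The clauses contain complementary literals q and ¬q.
Resolution eliminates this pair and disjoins the remaining literals (merging duplicates).

(a ∨ ¬n)


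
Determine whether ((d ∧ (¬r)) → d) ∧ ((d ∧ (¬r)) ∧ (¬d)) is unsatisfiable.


Truth table over {d, r}:
d | r | φ
---------
F | F | F
T | F | F
F | T | F
T | T | F
Every row is false.

Yes, it is a contradiction.


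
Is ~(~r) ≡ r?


Compare truth tables:
r | φ | ψ
---------
False | False | False
True | True | True
The columns φ and ψ agree on every row.

Yes, they are logically equivalent.


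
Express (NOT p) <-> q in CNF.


Step 1: Rewrite (¬p) ↔ q as ((¬p) → q) ∧ (q → (¬p)).
Step 2: Rewrite each implication as a disjunction.
Step 3: Eliminate any double negations (¬¬X = X).

(p OR q) AND ((NOT q) OR (NOT p))


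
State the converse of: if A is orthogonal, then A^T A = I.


The converse of (P → Q) is (Q → P). It is not in general equivalent to the original.
Here P = 'A is orthogonal' and Q = 'A^T A = I'.

If A^T A = I, then A is orthogonal.


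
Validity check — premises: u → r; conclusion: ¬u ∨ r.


This matches the form of material implication: the conclusion follows in every model of the premises.

Valid.


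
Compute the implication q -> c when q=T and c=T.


Implication is false only when antecedent is true and consequent is false.
Substitute: q=T, c=T.
T -> T evaluates to T.

T


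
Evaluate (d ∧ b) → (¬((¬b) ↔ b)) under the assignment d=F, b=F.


Substitute d=F, b=F:
d ∧ b = F ∧ F = F
¬b = T
(¬b) ↔ b = T ↔ F = F
¬((¬b) ↔ b) = T
(d ∧ b) → (¬((¬b) ↔ b)) = F → T = T

T


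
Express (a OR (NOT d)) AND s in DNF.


Step 1: Distribute ∧ over ∨: (a ∨ (¬d)) ∧ s = (a ∧ s) ∨ ((¬d) ∧ s).

(a AND s) OR ((NOT d) AND s)


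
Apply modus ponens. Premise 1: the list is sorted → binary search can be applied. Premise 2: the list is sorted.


Modus ponens: from (P → Q) and P, infer Q.
P = 'the list is sorted' is asserted, and P → Q holds, so Q follows.

binary search can be applied.


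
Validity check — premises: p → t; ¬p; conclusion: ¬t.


This is denying the antecedent (fallacy). There exist truth assignments where the premises are all true but the conclusion is false.

Invalid.


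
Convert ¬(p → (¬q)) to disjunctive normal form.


Step 1: Rewrite implication then negate: ¬(¬p ∨ (¬q)) = p ∧ ¬(¬q).
Step 2: Eliminate any double negations (¬¬X = X).

p ∧ q


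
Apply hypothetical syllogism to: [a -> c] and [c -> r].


Hypothetical syllogism: from (P → Q) and (Q → R), infer (P → R).
Chain the two implications through the shared middle term 'c'.

a -> r


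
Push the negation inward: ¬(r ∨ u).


De Morgan: the negation of a disjunction is the conjunction of the negations.
Distribute ¬ across ∨, flipping it to ∧, and negate each literal.

(¬r) ∧ (¬u)


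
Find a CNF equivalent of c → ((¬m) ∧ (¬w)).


Step 1: Rewrite c → ((¬m) ∧ (¬w)) as ¬c ∨ ((¬m) ∧ (¬w)).
Step 2: Distribute ∨ over ∧.

((¬c) ∨ (¬m)) ∧ ((¬c) ∨ (¬w))


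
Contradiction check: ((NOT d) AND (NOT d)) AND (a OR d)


Truth table over {a, d}:
a | d | φ
---------
F | F | F
T | F | T
F | T | F
T | T | F
Satisfying assignment at row 2: a=T, d=F gives T.

No, it is not a contradiction.


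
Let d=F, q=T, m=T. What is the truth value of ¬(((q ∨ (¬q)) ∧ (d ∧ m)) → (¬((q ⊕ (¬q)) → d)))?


Substitute d=F, q=T, m=T:
¬q = F
q ∨ (¬q) = T ∨ F = T
d ∧ m = F ∧ T = F
(q ∨ (¬q)) ∧ (d ∧ m) = T ∧ F = F
¬q = F
q ⊕ (¬q) = T ⊕ F = T
(q ⊕ (¬q)) → d = T → F = F
¬((q ⊕ (¬q)) → d) = T
((q ∨ (¬q)) ∧ (d ∧ m)) → (¬((q ⊕ (¬q)) → d)) = F → T = T
¬(((q ∨ (¬q)) ∧ (d ∧ m)) → (¬((q ⊕ (¬q)) → d))) = F

F


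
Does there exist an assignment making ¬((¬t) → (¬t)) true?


Check all 2 assignments over {t}:
t | φ
-----
F | F
T | F
No assignment makes the formula true.

Unsatisfiable.


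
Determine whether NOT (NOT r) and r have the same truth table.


Compare truth tables:
r | φ | ψ
---------
F | F | F
T | T | T
The columns φ and ψ agree on every row.

Yes, they are logically equivalent.


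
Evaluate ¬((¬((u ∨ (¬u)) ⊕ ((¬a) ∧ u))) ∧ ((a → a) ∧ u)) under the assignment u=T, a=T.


Substitute u=T, a=T:
¬u = F
u ∨ (¬u) = T ∨ F = T
¬a = F
(¬a) ∧ u = F ∧ T = F
(u ∨ (¬u)) ⊕ ((¬a) ∧ u) = T ⊕ F = T
¬((u ∨ (¬u)) ⊕ ((¬a) ∧ u)) = F
a → a = T → T = T
(a → a) ∧ u = T ∧ T = T
(¬((u ∨ (¬u)) ⊕ ((¬a) ∧ u))) ∧ ((a → a) ∧ u) = F ∧ T = F
¬((¬((u ∨ (¬u)) ⊕ ((¬a) ∧ u))) ∧ ((a → a) ∧ u)) = T

T


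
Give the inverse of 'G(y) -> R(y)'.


The inverse of (P → Q) is (¬P → ¬Q). It is equivalent to the converse, not to the original.
Here P = 'G(y)' and Q = 'R(y)'.

If not (G(y)), then not (R(y)).


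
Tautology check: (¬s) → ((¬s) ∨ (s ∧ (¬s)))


Build the truth table over {s}:
s | φ
-----
F | T
T | T
Every row evaluates to true.

Yes, it is a tautology.


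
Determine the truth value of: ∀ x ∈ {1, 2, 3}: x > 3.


Evaluate the predicate on each element: 1:F, 2:F, 3:F.
Counterexample x = 1 fails the predicate.

F


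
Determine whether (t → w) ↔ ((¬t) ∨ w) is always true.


Build the truth table over {t, w}:
t | w | φ
---------
F | F | T
T | F | T
F | T | T
T | T | T
Every row evaluates to true.

Yes, it is a tautology.


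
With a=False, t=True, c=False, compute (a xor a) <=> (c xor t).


Substitute a=False, t=True, c=False:
a xor a = False xor False = False
c xor t = False xor True = True
(a xor a) <=> (c xor t) = False <=> True = False

False


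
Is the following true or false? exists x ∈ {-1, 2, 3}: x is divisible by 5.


Evaluate the predicate on each element: -1:False, 2:False, 3:False.
No element satisfies the predicate.

False


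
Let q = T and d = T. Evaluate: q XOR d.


Exclusive or is true when exactly one operand is true.
Substitute: q=T, d=T.
T XOR T evaluates to F.

F


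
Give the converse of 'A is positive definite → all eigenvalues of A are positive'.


The converse of (P → Q) is (Q → P). It is not in general equivalent to the original.
Here P = 'A is positive definite' and Q = 'all eigenvalues of A are positive'.

If all eigenvalues of A are positive, then A is positive definite.


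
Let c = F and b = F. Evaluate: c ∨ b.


Disjunction is false only when both operands are false.
Substitute: c=F, b=F.
F ∨ F evaluates to F.

F


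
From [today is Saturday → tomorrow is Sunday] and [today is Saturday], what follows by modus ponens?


Modus ponens: from (P → Q) and P, infer Q.
P = 'today is Saturday' is asserted, and P → Q holds, so Q follows.

tomorrow is Sunday.


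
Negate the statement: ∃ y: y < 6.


¬(∀ x: φ) = ∃ x: ¬φ, and ¬(∃ x: φ) = ∀ x: ¬φ.
Apply to the existential statement.

∀ y: ¬(y < 6)


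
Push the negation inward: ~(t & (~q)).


De Morgan: the negation of a conjunction is the disjunction of the negations.
Distribute ~ across &, flipping it to |, and negate each literal.

(~t) | q


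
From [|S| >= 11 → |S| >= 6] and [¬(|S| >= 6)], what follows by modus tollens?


Modus tollens: from (P → Q) and ¬Q, infer ¬P.
Q = '|S| >= 6' is denied; since P → Q, P must also fail.

Not (|S| >= 11).


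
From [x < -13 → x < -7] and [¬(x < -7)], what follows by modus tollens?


Modus tollens: from (P → Q) and ¬Q, infer ¬P.
Q = 'x < -7' is denied; since P → Q, P must also fail.

Not (x < -13).


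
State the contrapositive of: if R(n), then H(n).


The contrapositive of (P → Q) is (¬Q → ¬P); it is logically equivalent to the original.
Here P = 'R(n)' and Q = 'H(n)'.

If not (H(n)), then not (R(n)).


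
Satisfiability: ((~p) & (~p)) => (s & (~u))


Search for a satisfying assignment over {p, s, u}.
Try p=True, s=False, u=False: the formula evaluates to True.
A satisfying assignment exists.

Satisfiable.


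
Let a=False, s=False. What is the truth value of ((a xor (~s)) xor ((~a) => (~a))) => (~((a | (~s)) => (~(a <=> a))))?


Substitute a=False, s=False:
… (earlier sub-steps elided)
~a = True
(~a) => (~a) = True => True = True
(a xor (~s)) xor ((~a) => (~a)) = True xor True = False
~s = True
a | (~s) = False | True = True
a <=> a = False <=> False = True
~(a <=> a) = False
(a | (~s)) => (~(a <=> a)) = True => False = False
~((a | (~s)) => (~(a <=> a))) = True
((a xor (~s)) xor ((~a) => (~a))) => (~((a | (~s)) => (~(a <=> a)))) = False => True = True

True


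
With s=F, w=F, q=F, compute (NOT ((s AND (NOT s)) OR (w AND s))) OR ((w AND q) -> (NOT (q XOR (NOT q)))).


Substitute s=F, w=F, q=F:
… (earlier sub-steps elided)
s AND (NOT s) = F AND T = F
w AND s = F AND F = F
(s AND (NOT s)) OR (w AND s) = F OR F = F
NOT ((s AND (NOT s)) OR (w AND s)) = T
w AND q = F AND F = F
NOT q = T
q XOR (NOT q) = F XOR T = T
NOT (q XOR (NOT q)) = F
(w AND q) -> (NOT (q XOR (NOT q))) = F -> F = T
(NOT ((s AND (NOT s)) OR (w AND s))) OR ((w AND q) -> (NOT (q XOR (NOT q)))) = T OR T = T

T


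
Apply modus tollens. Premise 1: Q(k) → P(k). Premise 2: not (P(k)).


Modus tollens: from (P → Q) and ¬Q, infer ¬P.
Q = 'P(k)' is denied; since P → Q, P must also fail.

Not (Q(k)).


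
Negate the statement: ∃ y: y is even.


¬(∀ x: φ) = ∃ x: ¬φ, and ¬(∃ x: φ) = ∀ x: ¬φ.
Apply to the existential statement.

∀ y: ¬(y is even)


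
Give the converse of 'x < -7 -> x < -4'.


The converse of (P → Q) is (Q → P). It is not in general equivalent to the original.
Here P = 'x < -7' and Q = 'x < -4'.

If x < -4, then x < -7.


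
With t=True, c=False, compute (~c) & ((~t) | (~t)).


Substitute t=True, c=False:
~c = True
~t = False
~t = False
(~t) | (~t) = False | False = False
(~c) & ((~t) | (~t)) = True & False = False

False


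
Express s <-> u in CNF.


Step 1: Rewrite s ↔ u as (s → u) ∧ (u → s).
Step 2: Rewrite each implication as a disjunction.

((NOT s) OR u) AND ((NOT u) OR s)


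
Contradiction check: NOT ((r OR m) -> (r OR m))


Truth table over {m, r}:
m | r | φ
---------
F | F | F
T | F | F
F | T | F
T | T | F
Every row is false.

Yes, it is a contradiction.


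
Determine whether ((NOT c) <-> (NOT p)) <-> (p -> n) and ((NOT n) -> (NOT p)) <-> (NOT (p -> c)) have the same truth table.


Compare truth tables:
c | n | p | φ | ψ
-----------------
F | F | F | T | F
T | F | F | F | F
F | T | F | T | F
T | T | F | F | F
F | F | T | T | F
T | F | T | F | T
F | T | T | F | T
T | T | T | T | F
They differ at row 1 (c=F, n=F, p=F): φ=T but ψ=F.

No, they are not logically equivalent.


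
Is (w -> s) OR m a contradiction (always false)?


Truth table over {m, s, w}:
m | s | w | φ
-------------
F | F | F | T
T | F | F | T
F | T | F | T
T | T | F | T
F | F | T | F
T | F | T | T
F | T | T | T
T | T | T | T
Satisfying assignment at row 1: m=F, s=F, w=F gives T.

No, it is not a contradiction.


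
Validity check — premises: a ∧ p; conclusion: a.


This matches the form of conjunction elimination: the conclusion follows in every model of the premises.

Valid.


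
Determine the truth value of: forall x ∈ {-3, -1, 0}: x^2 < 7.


Evaluate the predicate on each element: -3:False, -1:True, 0:True.
Counterexample x = -3 fails the predicate.

False


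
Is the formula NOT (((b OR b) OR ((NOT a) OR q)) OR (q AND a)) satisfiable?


Search for a satisfying assignment over {a, b, q}.
Try a=T, b=F, q=F: the formula evaluates to T.
A satisfying assignment exists.

Satisfiable.


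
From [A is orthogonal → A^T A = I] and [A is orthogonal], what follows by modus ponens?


Modus ponens: from (P → Q) and P, infer Q.
P = 'A is orthogonal' is asserted, and P → Q holds, so Q follows.

A^T A = I.


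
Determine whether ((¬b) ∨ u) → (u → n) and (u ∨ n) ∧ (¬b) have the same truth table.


Compare truth tables:
b | n | u | φ | ψ
-----------------
F | F | F | T | F
T | F | F | T | F
F | T | F | T | T
T | T | F | T | F
F | F | T | F | T
T | F | T | F | F
F | T | T | T | T
T | T | T | T | F
They differ at row 1 (b=F, n=F, u=F): φ=T but ψ=F.

No, they are not logically equivalent.


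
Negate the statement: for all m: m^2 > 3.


¬(for all x: φ) = there exists x: ¬φ, and ¬(there exists x: φ) = for all x: ¬φ.
Apply to the universal statement.

there exists m: NOT(m^2 > 3)


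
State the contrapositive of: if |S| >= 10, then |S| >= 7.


The contrapositive of (P → Q) is (¬Q → ¬P); it is logically equivalent to the original.
Here P = '|S| >= 10' and Q = '|S| >= 7'.

If not (|S| >= 7), then not (|S| >= 10).


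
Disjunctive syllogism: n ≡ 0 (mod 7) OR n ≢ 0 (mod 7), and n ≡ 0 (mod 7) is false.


Disjunctive syllogism: from (P ∨ Q) and ¬P, infer Q.
One disjunct, 'n ≡ 0 (mod 7)', is ruled out; the other must hold.

n ≢ 0 (mod 7)


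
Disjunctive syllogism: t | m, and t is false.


Disjunctive syllogism: from (P ∨ Q) and ¬P, infer Q.
One disjunct, 't', is ruled out; the other must hold.

m


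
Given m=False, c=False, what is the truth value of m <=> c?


Biconditional is true when both operands have the same truth value.
Substitute: m=False, c=False.
False <=> False evaluates to True.

True


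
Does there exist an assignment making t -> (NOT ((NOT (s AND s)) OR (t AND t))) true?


Search for a satisfying assignment over {s, t}.
Try s=F, t=F: the formula evaluates to T.
A satisfying assignment exists.

Satisfiable.


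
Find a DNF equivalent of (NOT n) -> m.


Step 1: Rewrite (¬n) → m as ¬(¬n) ∨ m.
Step 2: Eliminate any double negations (¬¬X = X).

n OR m


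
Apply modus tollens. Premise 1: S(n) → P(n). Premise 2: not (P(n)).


Modus tollens: from (P → Q) and ¬Q, infer ¬P.
Q = 'P(n)' is denied; since P → Q, P must also fail.

Not (S(n)).


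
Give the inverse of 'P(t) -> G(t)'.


The inverse of (P → Q) is (¬P → ¬Q). It is equivalent to the converse, not to the original.
Here P = 'P(t)' and Q = 'G(t)'.

If not (P(t)), then not (G(t)).


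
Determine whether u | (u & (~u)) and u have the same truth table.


Compare truth tables:
u | φ | ψ
---------
False | False | False
True | True | True
The columns φ and ψ agree on every row.

Yes, they are logically equivalent.


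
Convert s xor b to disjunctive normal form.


Step 1: s ⊕ b is true exactly when they disagree: (s ∧ ¬b) ∨ (¬s ∧ b).

(s & (~b)) | ((~s) & b)


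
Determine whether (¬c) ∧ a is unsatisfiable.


Truth table over {a, c}:
a | c | φ
---------
F | F | F
T | F | T
F | T | F
T | T | F
Satisfying assignment at row 2: a=T, c=F gives T.

No, it is not a contradiction.


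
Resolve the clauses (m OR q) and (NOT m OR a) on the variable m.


The clauses contain complementary literals m and NOTm.
Resolution eliminates this pair and disjoins the remaining literals (merging duplicates).

(q OR a)


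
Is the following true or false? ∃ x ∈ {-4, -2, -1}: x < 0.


Evaluate the predicate on each element: -4:T, -2:T, -1:T.
Witness x = -4 satisfies the predicate.

T


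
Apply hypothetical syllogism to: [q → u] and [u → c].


Hypothetical syllogism: from (P → Q) and (Q → R), infer (P → R).
Chain the two implications through the shared middle term 'u'.

q → c


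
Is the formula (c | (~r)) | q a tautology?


Build the truth table over {c, q, r}:
c | q | r | φ
-------------
False | False | False | True
True | False | False | True
False | True | False | True
True | True | False | True
False | False | True | False
True | False | True | True
False | True | True | True
True | True | True | True
Counterexample at row 5: with c=False, q=False, r=True, the formula is False.

No, it is not a tautology.


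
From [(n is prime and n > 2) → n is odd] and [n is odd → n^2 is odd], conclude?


Hypothetical syllogism: from (P → Q) and (Q → R), infer (P → R).
Chain the two implications through the shared middle term 'n is odd'.

(n is prime and n > 2) → n^2 is odd


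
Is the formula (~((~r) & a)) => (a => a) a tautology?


Build the truth table over {a, r}:
a | r | φ
---------
False | False | True
True | False | True
False | True | True
True | True | True
Every row evaluates to true.

Yes, it is a tautology.


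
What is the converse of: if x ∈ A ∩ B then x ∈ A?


The converse of (P → Q) is (Q → P). It is not in general equivalent to the original.
Here P = 'x ∈ A ∩ B' and Q = 'x ∈ A'.

If x ∈ A, then x ∈ A ∩ B.


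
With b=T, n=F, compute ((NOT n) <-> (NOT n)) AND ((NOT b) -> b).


Substitute b=T, n=F:
NOT n = T
NOT n = T
(NOT n) <-> (NOT n) = T <-> T = T
NOT b = F
(NOT b) -> b = F -> T = T
((NOT n) <-> (NOT n)) AND ((NOT b) -> b) = T AND T = T

T


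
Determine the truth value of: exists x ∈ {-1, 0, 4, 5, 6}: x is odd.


Evaluate the predicate on each element: -1:True, 0:False, 4:False, 5:True, 6:False.
Witness x = -1 satisfies the predicate.

True


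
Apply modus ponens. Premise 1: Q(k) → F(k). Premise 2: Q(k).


Modus ponens: from (P → Q) and P, infer Q.
P = 'Q(k)' is asserted, and P → Q holds, so Q follows.

F(k).


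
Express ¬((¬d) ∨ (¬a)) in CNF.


Step 1: Apply De Morgan: ¬((¬d) ∨ (¬a)) = ¬(¬d) ∧ ¬(¬a).
Step 2: Eliminate any double negations (¬¬X = X).

d ∧ a


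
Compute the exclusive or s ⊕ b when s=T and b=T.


Exclusive or is true when exactly one operand is true.
Substitute: s=T, b=T.
T ⊕ T evaluates to F.

F


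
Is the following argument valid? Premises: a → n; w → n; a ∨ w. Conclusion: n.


This matches the form of proof by cases: the conclusion follows in every model of the premises.

Valid.


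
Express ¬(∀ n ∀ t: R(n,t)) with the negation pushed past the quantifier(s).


Negation flips each quantifier (∀↔∃) and negates the inner predicate.
¬(∀ n ∀ t: φ) = ∃ n ∃ t: ¬φ.

∃ n ∃ t: ¬(R(n,t))


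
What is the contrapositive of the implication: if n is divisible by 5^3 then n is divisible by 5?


The contrapositive of (P → Q) is (¬Q → ¬P); it is logically equivalent to the original.
Here P = 'n is divisible by 5^3' and Q = 'n is divisible by 5'.

If not (n is divisible by 5), then not (n is divisible by 5^3).


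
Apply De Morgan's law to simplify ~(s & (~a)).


De Morgan: the negation of a conjunction is the disjunction of the negations.
Distribute ~ across &, flipping it to |, and negate each literal.

(~s) | a


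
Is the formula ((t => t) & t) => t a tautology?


Build the truth table over {t}:
t | φ
-----
False | True
True | True
Every row evaluates to true.

Yes, it is a tautology.


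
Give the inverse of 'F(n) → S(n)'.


The inverse of (P → Q) is (¬P → ¬Q). It is equivalent to the converse, not to the original.
Here P = 'F(n)' and Q = 'S(n)'.

If not (F(n)), then not (S(n)).


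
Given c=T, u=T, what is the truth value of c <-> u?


Biconditional is true when both operands have the same truth value.
Substitute: c=T, u=T.
T <-> T evaluates to T.

T


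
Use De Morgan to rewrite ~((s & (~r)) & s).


De Morgan: the negation of a conjunction is the disjunction of the negations.
Distribute ~ across &, flipping it to |, and negate each literal.

((~s) | r) | (~s)


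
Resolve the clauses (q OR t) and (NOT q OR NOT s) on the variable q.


The clauses contain complementary literals q and NOTq.
Resolution eliminates this pair and disjoins the remaining literals (merging duplicates).

(t OR NOT s)


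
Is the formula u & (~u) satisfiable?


Check all 2 assignments over {u}:
u | φ
-----
False | False
True | False
No assignment makes the formula true.

Unsatisfiable.


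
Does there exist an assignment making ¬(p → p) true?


Check all 2 assignments over {p}:
p | φ
-----
F | F
T | F
No assignment makes the formula true.

Unsatisfiable.


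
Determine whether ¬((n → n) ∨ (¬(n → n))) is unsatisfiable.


Truth table over {n}:
n | φ
-----
F | F
T | F
Every row is false.

Yes, it is a contradiction.


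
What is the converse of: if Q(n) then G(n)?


The converse of (P → Q) is (Q → P). It is not in general equivalent to the original.
Here P = 'Q(n)' and Q = 'G(n)'.

If G(n), then Q(n).


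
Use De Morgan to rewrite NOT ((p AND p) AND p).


De Morgan: the negation of a conjunction is the disjunction of the negations.
Distribute NOT across AND, flipping it to OR, and negate each literal.

((NOT p) OR (NOT p)) OR (NOT p)


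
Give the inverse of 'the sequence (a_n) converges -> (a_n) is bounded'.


The inverse of (P → Q) is (¬P → ¬Q). It is equivalent to the converse, not to the original.
Here P = 'the sequence (a_n) converges' and Q = '(a_n) is bounded'.

If not (the sequence (a_n) converges), then not ((a_n) is bounded).


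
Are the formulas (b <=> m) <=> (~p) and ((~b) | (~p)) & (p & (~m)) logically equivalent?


Compare truth tables:
b | m | p | φ | ψ
-----------------
False | False | False | True | False
True | False | False | False | False
False | True | False | False | False
True | True | False | True | False
False | False | True | False | True
True | False | True | True | False
False | True | True | True | False
True | True | True | False | False
They differ at row 1 (b=False, m=False, p=False): φ=True but ψ=False.

No, they are not logically equivalent.


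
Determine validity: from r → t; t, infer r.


This is affirming the consequent (fallacy). There exist truth assignments where the premises are all true but the conclusion is false.

Invalid.


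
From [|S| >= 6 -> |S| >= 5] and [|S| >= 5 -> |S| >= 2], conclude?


Hypothetical syllogism: from (P → Q) and (Q → R), infer (P → R).
Chain the two implications through the shared middle term '|S| >= 5'.

|S| >= 6 -> |S| >= 2


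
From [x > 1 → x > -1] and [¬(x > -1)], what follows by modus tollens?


Modus tollens: from (P → Q) and ¬Q, infer ¬P.
Q = 'x > -1' is denied; since P → Q, P must also fail.

Not (x > 1).


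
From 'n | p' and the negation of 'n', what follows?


Disjunctive syllogism: from (P ∨ Q) and ¬P, infer Q.
One disjunct, 'n', is ruled out; the other must hold.

p


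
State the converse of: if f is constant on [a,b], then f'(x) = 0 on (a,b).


The converse of (P → Q) is (Q → P). It is not in general equivalent to the original.
Here P = 'f is constant on [a,b]' and Q = 'f'(x) = 0 on (a,b)'.

If f'(x) = 0 on (a,b), then f is constant on [a,b].


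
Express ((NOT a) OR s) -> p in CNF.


Step 1: Rewrite as ¬((¬a) ∨ s) ∨ p = (¬(¬a) ∧ ¬s) ∨ p.
Step 2: Distribute ∨ over ∧.
Step 3: Eliminate any double negations (¬¬X = X).

(a OR p) AND ((NOT s) OR p)


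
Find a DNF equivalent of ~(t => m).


Step 1: Rewrite implication then negate: ¬(¬t ∨ m) = t ∧ ¬m.

t & (~m)


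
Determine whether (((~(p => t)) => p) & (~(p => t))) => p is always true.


Build the truth table over {p, t}:
p | t | φ
---------
False | False | True
True | False | True
False | True | True
True | True | True
Every row evaluates to true.

Yes, it is a tautology.


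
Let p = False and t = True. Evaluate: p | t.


Disjunction is false only when both operands are false.
Substitute: p=False, t=True.
False | True evaluates to True.

True


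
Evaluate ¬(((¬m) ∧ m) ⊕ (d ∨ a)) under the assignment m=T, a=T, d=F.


Substitute m=T, a=T, d=F:
¬m = F
(¬m) ∧ m = F ∧ T = F
d ∨ a = F ∨ T = T
((¬m) ∧ m) ⊕ (d ∨ a) = F ⊕ T = T
¬(((¬m) ∧ m) ⊕ (d ∨ a)) = F

F


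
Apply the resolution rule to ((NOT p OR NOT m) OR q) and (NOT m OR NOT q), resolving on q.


The clauses contain complementary literals q and NOTq.
Resolution eliminates this pair and disjoins the remaining literals (merging duplicates).

(NOT p OR NOT m)


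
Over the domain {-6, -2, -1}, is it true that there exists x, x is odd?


Evaluate the predicate on each element: -6:F, -2:F, -1:T.
Witness x = -1 satisfies the predicate.

T


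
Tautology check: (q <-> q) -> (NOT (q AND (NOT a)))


Build the truth table over {a, q}:
a | q | φ
---------
F | F | T
T | F | T
F | T | F
T | T | T
Counterexample at row 3: with a=F, q=T, the formula is F.

No, it is not a tautology.


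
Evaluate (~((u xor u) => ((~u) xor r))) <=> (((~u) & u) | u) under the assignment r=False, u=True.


Substitute r=False, u=True:
u xor u = True xor True = False
~u = False
(~u) xor r = False xor False = False
(u xor u) => ((~u) xor r) = False => False = True
~((u xor u) => ((~u) xor r)) = False
~u = False
(~u) & u = False & True = False
((~u) & u) | u = False | True = True
(~((u xor u) => ((~u) xor r))) <=> (((~u) & u) | u) = False <=> True = False

False


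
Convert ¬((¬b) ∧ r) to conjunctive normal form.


Step 1: Apply De Morgan: ¬((¬b) ∧ r) = ¬(¬b) ∨ ¬r.
Step 2: Eliminate any double negations (¬¬X = X).

b ∨ (¬r)


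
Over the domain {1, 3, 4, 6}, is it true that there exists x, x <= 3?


Evaluate the predicate on each element: 1:T, 3:T, 4:F, 6:F.
Witness x = 1 satisfies the predicate.

T


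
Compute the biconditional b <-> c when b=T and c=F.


Biconditional is true when both operands have the same truth value.
Substitute: b=T, c=F.
T <-> F evaluates to F.

F


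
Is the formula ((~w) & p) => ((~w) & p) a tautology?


Build the truth table over {p, w}:
p | w | φ
---------
False | False | True
True | False | True
False | True | True
True | True | True
Every row evaluates to true.

Yes, it is a tautology.


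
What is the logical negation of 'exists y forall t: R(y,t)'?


Negation flips each quantifier (∀↔∃) and negates the inner predicate.
¬(exists y forall t: φ) = forall y exists t: ¬φ.

forall y exists t: ~(R(y,t))


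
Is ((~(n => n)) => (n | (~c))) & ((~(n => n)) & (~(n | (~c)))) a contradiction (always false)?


Truth table over {c, n}:
c | n | φ
---------
False | False | False
True | False | False
False | True | False
True | True | False
Every row is false.

Yes, it is a contradiction.


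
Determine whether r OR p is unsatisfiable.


Truth table over {p, r}:
p | r | φ
---------
F | F | F
T | F | T
F | T | T
T | T | T
Satisfying assignment at row 2: p=T, r=F gives T.

No, it is not a contradiction.


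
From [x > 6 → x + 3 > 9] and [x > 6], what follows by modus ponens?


Modus ponens: from (P → Q) and P, infer Q.
P = 'x > 6' is asserted, and P → Q holds, so Q follows.

x + 3 > 9.


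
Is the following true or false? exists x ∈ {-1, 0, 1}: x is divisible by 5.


Evaluate the predicate on each element: -1:False, 0:True, 1:False.
Witness x = 0 satisfies the predicate.

True


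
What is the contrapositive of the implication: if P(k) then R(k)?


The contrapositive of (P → Q) is (¬Q → ¬P); it is logically equivalent to the original.
Here P = 'P(k)' and Q = 'R(k)'.

If not (R(k)), then not (P(k)).


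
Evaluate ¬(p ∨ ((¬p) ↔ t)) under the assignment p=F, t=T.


Substitute p=F, t=T:
¬p = T
(¬p) ↔ t = T ↔ T = T
p ∨ ((¬p) ↔ t) = F ∨ T = T
¬(p ∨ ((¬p) ↔ t)) = F

F


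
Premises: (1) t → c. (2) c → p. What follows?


Hypothetical syllogism: from (P → Q) and (Q → R), infer (P → R).
Chain the two implications through the shared middle term 'c'.

t → p


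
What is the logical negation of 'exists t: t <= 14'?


¬(forall x: φ) = exists x: ¬φ, and ¬(exists x: φ) = forall x: ¬φ.
Apply to the existential statement.

forall t: ~(t <= 14)


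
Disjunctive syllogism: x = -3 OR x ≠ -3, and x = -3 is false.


Disjunctive syllogism: from (P ∨ Q) and ¬P, infer Q.
One disjunct, 'x = -3', is ruled out; the other must hold.

x ≠ -3


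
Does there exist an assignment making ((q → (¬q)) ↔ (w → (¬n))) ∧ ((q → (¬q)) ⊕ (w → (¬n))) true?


Check all 8 assignments over {n, q, w}:
n | q | w | φ
-------------
F | F | F | F
T | F | F | F
F | T | F | F
T | T | F | F
F | F | T | F
T | F | T | F
F | T | T | F
T | T | T | F
No assignment makes the formula true.

Unsatisfiable.


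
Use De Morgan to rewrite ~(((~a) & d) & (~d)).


De Morgan: the negation of a conjunction is the disjunction of the negations.
Distribute ~ across &, flipping it to |, and negate each literal.

(a | (~d)) | d


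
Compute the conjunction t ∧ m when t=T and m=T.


Conjunction is true only when both operands are true.
Substitute: t=T, m=T.
T ∧ T evaluates to T.

T


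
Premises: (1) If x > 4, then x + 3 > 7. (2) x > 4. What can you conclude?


Modus ponens: from (P → Q) and P, infer Q.
P = 'x > 4' is asserted, and P → Q holds, so Q follows.

x + 3 > 7.


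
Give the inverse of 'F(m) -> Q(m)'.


The inverse of (P → Q) is (¬P → ¬Q). It is equivalent to the converse, not to the original.
Here P = 'F(m)' and Q = 'Q(m)'.

If not (F(m)), then not (Q(m)).


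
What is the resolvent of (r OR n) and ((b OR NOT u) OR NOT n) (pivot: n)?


The clauses contain complementary literals n and NOTn.
Resolution eliminates this pair and disjoins the remaining literals (merging duplicates).

((r OR NOT u) OR b)


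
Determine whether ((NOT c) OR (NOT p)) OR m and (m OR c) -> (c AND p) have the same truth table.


Compare truth tables:
c | m | p | φ | ψ
-----------------
F | F | F | T | T
T | F | F | T | F
F | T | F | T | F
T | T | F | T | F
F | F | T | T | T
T | F | T | F | T
F | T | T | T | F
T | T | T | T | T
They differ at row 2 (c=T, m=F, p=F): φ=T but ψ=F.

No, they are not logically equivalent.


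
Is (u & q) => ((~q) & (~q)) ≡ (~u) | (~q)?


Compare truth tables:
q | u | φ | ψ
-------------
False | False | True | True
True | False | True | True
False | True | True | True
True | True | False | False
The columns φ and ψ agree on every row.

Yes, they are logically equivalent.


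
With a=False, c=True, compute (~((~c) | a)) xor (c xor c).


Substitute a=False, c=True:
~c = False
(~c) | a = False | False = False
~((~c) | a) = True
c xor c = True xor True = False
(~((~c) | a)) xor (c xor c) = True xor False = True

True


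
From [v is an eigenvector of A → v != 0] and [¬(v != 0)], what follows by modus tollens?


Modus tollens: from (P → Q) and ¬Q, infer ¬P.
Q = 'v != 0' is denied; since P → Q, P must also fail.

Not (v is an eigenvector of A).


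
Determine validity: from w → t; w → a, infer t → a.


This is (no valid rule). There exist truth assignments where the premises are all true but the conclusion is false.

Invalid.


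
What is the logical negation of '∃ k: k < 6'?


¬(∀ x: φ) = ∃ x: ¬φ, and ¬(∃ x: φ) = ∀ x: ¬φ.
Apply to the existential statement.

∀ k: ¬(k < 6)


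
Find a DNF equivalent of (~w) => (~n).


Step 1: Rewrite (¬w) → (¬n) as ¬(¬w) ∨ (¬n).
Step 2: Eliminate any double negations (¬¬X = X).

w | (~n)


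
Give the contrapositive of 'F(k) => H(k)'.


The contrapositive of (P → Q) is (¬Q → ¬P); it is logically equivalent to the original.
Here P = 'F(k)' and Q = 'H(k)'.

If not (H(k)), then not (F(k)).


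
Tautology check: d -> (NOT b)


Build the truth table over {b, d}:
b | d | φ
---------
F | F | T
T | F | T
F | T | T
T | T | F
Counterexample at row 4: with b=T, d=T, the formula is F.

No, it is not a tautology.


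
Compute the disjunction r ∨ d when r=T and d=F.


Disjunction is false only when both operands are false.
Substitute: r=T, d=F.
T ∨ F evaluates to T.

T


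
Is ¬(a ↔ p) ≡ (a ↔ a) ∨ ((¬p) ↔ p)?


Compare truth tables:
a | p | φ | ψ
-------------
F | F | F | T
T | F | T | T
F | T | T | T
T | T | F | T
They differ at row 1 (a=F, p=F): φ=F but ψ=T.

No, they are not logically equivalent.


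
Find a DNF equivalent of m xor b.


Step 1: m ⊕ b is true exactly when they disagree: (m ∧ ¬b) ∨ (¬m ∧ b).

(m & (~b)) | ((~m) & b)


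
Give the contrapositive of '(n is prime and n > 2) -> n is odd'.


The contrapositive of (P → Q) is (¬Q → ¬P); it is logically equivalent to the original.
Here P = '(n is prime and n > 2)' and Q = 'n is odd'.

If not (n is odd), then not ((n is prime and n > 2)).


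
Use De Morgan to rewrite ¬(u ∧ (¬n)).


De Morgan: the negation of a conjunction is the disjunction of the negations.
Distribute ¬ across ∧, flipping it to ∨, and negate each literal.

(¬u) ∨ n


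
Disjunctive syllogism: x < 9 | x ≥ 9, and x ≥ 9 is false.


Disjunctive syllogism: from (P ∨ Q) and ¬P, infer Q.
One disjunct, 'x ≥ 9', is ruled out; the other must hold.

x < 9


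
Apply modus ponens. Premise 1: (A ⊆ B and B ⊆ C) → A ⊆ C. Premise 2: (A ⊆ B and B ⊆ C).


Modus ponens: from (P → Q) and P, infer Q.
P = '(A ⊆ B and B ⊆ C)' is asserted, and P → Q holds, so Q follows.

A ⊆ C.


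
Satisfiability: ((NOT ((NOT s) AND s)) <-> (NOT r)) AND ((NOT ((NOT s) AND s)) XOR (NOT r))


Check all 4 assignments over {r, s}:
r | s | φ
---------
F | F | F
T | F | F
F | T | F
T | T | F
No assignment makes the formula true.

Unsatisfiable.


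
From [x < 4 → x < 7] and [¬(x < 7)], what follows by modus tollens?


Modus tollens: from (P → Q) and ¬Q, infer ¬P.
Q = 'x < 7' is denied; since P → Q, P must also fail.

Not (x < 4).


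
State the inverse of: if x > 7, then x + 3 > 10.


The inverse of (P → Q) is (¬P → ¬Q). It is equivalent to the converse, not to the original.
Here P = 'x > 7' and Q = 'x + 3 > 10'.

If not (x > 7), then not (x + 3 > 10).


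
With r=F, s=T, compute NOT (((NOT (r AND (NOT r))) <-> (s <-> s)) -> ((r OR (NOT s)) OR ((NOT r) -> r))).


Substitute r=F, s=T:
… (earlier sub-steps elided)
NOT (r AND (NOT r)) = T
s <-> s = T <-> T = T
(NOT (r AND (NOT r))) <-> (s <-> s) = T <-> T = T
NOT s = F
r OR (NOT s) = F OR F = F
NOT r = T
(NOT r) -> r = T -> F = F
(r OR (NOT s)) OR ((NOT r) -> r) = F OR F = F
((NOT (r AND (NOT r))) <-> (s <-> s)) -> ((r OR (NOT s)) OR ((NOT r) -> r)) = T -> F = F
NOT (((NOT (r AND (NOT r))) <-> (s <-> s)) -> ((r OR (NOT s)) OR ((NOT r) -> r))) = T

T


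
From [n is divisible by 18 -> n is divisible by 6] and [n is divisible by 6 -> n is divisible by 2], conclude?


Hypothetical syllogism: from (P → Q) and (Q → R), infer (P → R).
Chain the two implications through the shared middle term 'n is divisible by 6'.

n is divisible by 18 -> n is divisible by 2


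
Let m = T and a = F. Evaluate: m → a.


Implication is false only when antecedent is true and consequent is false.
Substitute: m=T, a=F.
T → F evaluates to F.

F


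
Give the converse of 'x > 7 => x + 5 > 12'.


The converse of (P → Q) is (Q → P). It is not in general equivalent to the original.
Here P = 'x > 7' and Q = 'x + 5 > 12'.

If x + 5 > 12, then x > 7.


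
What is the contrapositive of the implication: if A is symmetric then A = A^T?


The contrapositive of (P → Q) is (¬Q → ¬P); it is logically equivalent to the original.
Here P = 'A is symmetric' and Q = 'A = A^T'.

If not (A = A^T), then not (A is symmetric).


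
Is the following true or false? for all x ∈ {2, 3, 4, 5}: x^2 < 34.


Evaluate the predicate on each element: 2:T, 3:T, 4:T, 5:T.
Every element satisfies the predicate.

T


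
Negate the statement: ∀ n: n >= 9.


¬(∀ x: φ) = ∃ x: ¬φ, and ¬(∃ x: φ) = ∀ x: ¬φ.
Apply to the universal statement.

∃ n: ¬(n >= 9)


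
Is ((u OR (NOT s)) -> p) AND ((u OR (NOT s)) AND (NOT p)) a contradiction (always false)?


Truth table over {p, s, u}:
p | s | u | φ
-------------
F | F | F | F
T | F | F | F
F | T | F | F
T | T | F | F
F | F | T | F
T | F | T | F
F | T | T | F
T | T | T | F
Every row is false.

Yes, it is a contradiction.
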